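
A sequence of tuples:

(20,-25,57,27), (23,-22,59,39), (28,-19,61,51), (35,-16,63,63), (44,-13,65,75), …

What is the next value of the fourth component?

First component goes 20, 23, 28, 35, 44 → 55 (differences are 3, 5, 7, … (increasing by 2 each time)).
Second component — +3 each step: -25, -22, -19, -16, -13 → -10.
Third component — +2 each step: 57, 59, 61, 63, 65 → 67.
Fourth component goes 27, 39, 51, 63, 75 → 87 (+12 each step).

87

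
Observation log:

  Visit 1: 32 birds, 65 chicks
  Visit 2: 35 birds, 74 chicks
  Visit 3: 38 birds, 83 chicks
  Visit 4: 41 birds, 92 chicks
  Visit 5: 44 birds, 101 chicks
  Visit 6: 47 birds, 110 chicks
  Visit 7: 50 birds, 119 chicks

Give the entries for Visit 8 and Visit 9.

For the birds, +3 each step: 32, 35, 38, 41, 44, 47, 50 → 53 → 56.
Chicks goes 65, 74, 83, 92, 101, 110, 119 → 128 → 137 (+9 each step).
Putting the parts together: 53 birds, 128 chicks and then 56 birds, 137 chicks.

53 birds, 128 chicks; 56 birds, 137 chicks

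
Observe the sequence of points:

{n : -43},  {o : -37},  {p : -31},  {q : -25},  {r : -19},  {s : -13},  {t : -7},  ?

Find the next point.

Letter: letters move forward 1 place in the alphabet; n, o, p, q, r, s, t → u.
Second slot goes -43, -37, -31, -25, -19, -13, -7 → -1 (+6 each step).
Combining the parts gives {u : -1}.

{u : -1}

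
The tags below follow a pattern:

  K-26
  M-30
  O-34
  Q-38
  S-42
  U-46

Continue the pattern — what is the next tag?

Letter — letters move forward 2 places in the alphabet: K, M, O, Q, S, U → W.
Second component — +4 each step: 26, 30, 34, 38, 42, 46 → 50.
So the next tag is W-50.

W-50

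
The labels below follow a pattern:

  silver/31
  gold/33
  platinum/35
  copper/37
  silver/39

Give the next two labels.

gold/41, platinum/43

Metal — repeats silver → gold → platinum → copper: silver, gold, platinum, copper, silver → gold → platinum.
Second component: +2 each step, so 31, 33, 35, 37, 39 → 41 → 43.
So the next two labels are gold/41 and platinum/43.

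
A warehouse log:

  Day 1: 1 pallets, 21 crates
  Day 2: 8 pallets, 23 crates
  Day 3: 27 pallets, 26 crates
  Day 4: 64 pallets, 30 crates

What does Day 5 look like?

Pallets: 1, 8, 27, 64 → 125 (perfect cubes: 1³, 2³, 3³, …).
Crates: 21, 23, 26, 30 → 35 (differences are 2, 3, 4, … (increasing by 1 each time)).
Putting it together: 125 pallets, 35 crates.

125 pallets, 35 crates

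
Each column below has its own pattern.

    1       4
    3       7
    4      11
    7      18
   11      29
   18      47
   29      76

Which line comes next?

47  123

For the first component, each term is the sum of the two before it: 1, 3, 4, 7, 11, 18, 29 → 47.
For the second component, each term is the sum of the two before it: 4, 7, 11, 18, 29, 47, 76 → 123.
Combining the parts gives 47  123.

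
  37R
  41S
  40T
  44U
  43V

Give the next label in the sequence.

First component: 37, 41, 40, 44, 43 → 47 (alternating steps +4, −1, +4, −1, …).
Letter — letters move forward 1 place in the alphabet: R, S, T, U, V → W.
Combining the parts gives 47W.

47W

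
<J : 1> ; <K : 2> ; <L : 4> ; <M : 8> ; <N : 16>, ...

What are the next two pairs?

<O : 32>, <P : 64>

Letter — letters move forward 1 place in the alphabet: J, K, L, M, N → O → P.
Second entry — ×2 each step: 1, 2, 4, 8, 16 → 32 → 64.
So the next two pairs are <O : 32> and <P : 64>.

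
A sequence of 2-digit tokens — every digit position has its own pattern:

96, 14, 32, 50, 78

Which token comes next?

96

First digit: +2 each step, mod 10, so 9, 1, 3, 5, 7 → 9.
For the second digit, −2 each step, mod 10: 6, 4, 2, 0, 8 → 6.
Putting it together: 96.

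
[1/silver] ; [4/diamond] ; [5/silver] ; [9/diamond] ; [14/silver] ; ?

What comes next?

First component: each term is the sum of the two before it; 1, 4, 5, 9, 14 → 23.
Rank goes silver, diamond, silver, diamond, silver → diamond (alternates silver ↔ diamond).
So the next point is [23/diamond].

[23/diamond]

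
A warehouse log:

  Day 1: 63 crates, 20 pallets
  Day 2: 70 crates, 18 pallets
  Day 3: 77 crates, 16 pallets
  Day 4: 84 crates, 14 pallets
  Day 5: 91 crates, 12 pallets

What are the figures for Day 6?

Crates: 63, 70, 77, 84, 91 → 98 (+7 each step).
Pallets: 20, 18, 16, 14, 12 → 10 (−2 each step).
Combining the parts gives 98 crates, 10 pallets.

98 crates, 10 pallets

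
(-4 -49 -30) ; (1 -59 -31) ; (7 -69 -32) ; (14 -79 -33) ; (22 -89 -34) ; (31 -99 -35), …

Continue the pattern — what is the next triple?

(41 -109 -36)

For the first slot, differences are 5, 6, 7, … (increasing by 1 each time): -4, 1, 7, 14, 22, 31 → 41.
For the second slot, −10 each step: -49, -59, -69, -79, -89, -99 → -109.
Third slot — −1 each step: -30, -31, -32, -33, -34, -35 → -36.
Combining the parts gives (41 -109 -36).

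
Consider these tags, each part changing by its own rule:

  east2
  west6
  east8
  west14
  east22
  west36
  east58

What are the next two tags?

Direction: alternates east ↔ west; east, west, east, west, east, west, east → west → east.
Second component goes 2, 6, 8, 14, 22, 36, 58 → 94 → 152 (each term is the sum of the two before it).
So the next two tags are west94 and east152.

west94, east152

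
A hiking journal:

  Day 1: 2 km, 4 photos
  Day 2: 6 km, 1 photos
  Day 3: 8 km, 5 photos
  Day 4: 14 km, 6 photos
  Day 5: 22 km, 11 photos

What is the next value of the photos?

17

For the photos, each term is the sum of the two before it: 4, 1, 5, 6, 11 → 17.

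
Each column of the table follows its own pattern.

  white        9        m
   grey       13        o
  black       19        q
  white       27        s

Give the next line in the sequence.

Shade goes white, grey, black, white → grey (repeats white → grey → black).
Second component: differences are 4, 6, 8, … (increasing by 2 each time), so 9, 13, 19, 27 → 37.
Letter: m, o, q, s → u (letters move forward 2 places in the alphabet).
So the next line is grey  37  u.

grey  37  u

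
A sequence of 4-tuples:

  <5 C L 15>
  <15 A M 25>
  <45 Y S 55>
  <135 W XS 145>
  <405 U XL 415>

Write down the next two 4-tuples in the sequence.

For the first entry, ×3 each step: 5, 15, 45, 135, 405 → 1215 → 3645.
Letter: letters move back 2 places in the alphabet, wrapping A→Z, so C, A, Y, W, U → S → Q.
Size: runs backward through clothing sizes XS→XL; L, M, S, XS, XL → L → M.
Fourth entry: 15, 25, 55, 145, 415 → 1225 → 3655 (always 10 more than the first entry).
So the next two 4-tuples are <1215 S L 1225> and <3645 Q M 3655>.

<1215 S L 1225>, <3645 Q M 3655>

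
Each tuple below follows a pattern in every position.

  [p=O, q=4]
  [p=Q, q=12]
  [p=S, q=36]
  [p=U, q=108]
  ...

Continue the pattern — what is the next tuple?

P: letters move forward 2 places in the alphabet, so O, Q, S, U → W.
Q: ×3 each step, so 4, 12, 36, 108 → 324.
Combining the parts gives [p=W, q=324].

[p=W, q=324]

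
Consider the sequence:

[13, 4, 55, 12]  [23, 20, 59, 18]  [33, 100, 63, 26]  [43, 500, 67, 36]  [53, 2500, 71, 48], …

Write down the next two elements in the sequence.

[63, 12500, 75, 62], [73, 62500, 79, 78]

First component: +10 each step, so 13, 23, 33, 43, 53 → 63 → 73.
Second component — ×5 each step: 4, 20, 100, 500, 2500 → 12500 → 62500.
For the third component, +4 each step: 55, 59, 63, 67, 71 → 75 → 79.
Fourth component — differences are 6, 8, 10, … (increasing by 2 each time): 12, 18, 26, 36, 48 → 62 → 78.
So the next two elements are [63, 12500, 75, 62] and [73, 62500, 79, 78].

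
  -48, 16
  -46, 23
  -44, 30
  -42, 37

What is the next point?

First coordinate: -48, -46, -44, -42 → -40 (+2 each step).
Second coordinate: +7 each step; 16, 23, 30, 37 → 44.
So the next point is -40, 44.

-40, 44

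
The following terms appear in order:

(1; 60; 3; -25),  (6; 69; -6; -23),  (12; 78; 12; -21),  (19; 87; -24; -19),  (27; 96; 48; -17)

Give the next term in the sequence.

First entry: differences are 5, 6, 7, … (increasing by 1 each time), so 1, 6, 12, 19, 27 → 36.
Second entry — +9 each step: 60, 69, 78, 87, 96 → 105.
Third entry: ×(-2) each step; 3, -6, 12, -24, 48 → -96.
Fourth entry: +2 each step; -25, -23, -21, -19, -17 → -15.
Putting it together: (36; 105; -96; -15).

(36; 105; -96; -15)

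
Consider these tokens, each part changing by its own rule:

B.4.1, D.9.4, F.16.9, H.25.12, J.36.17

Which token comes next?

Letter — letters move forward 2 places in the alphabet: B, D, F, H, J → L.
For the second component, perfect squares: 2², 3², 4², …: 4, 9, 16, 25, 36 → 49.
Third component — alternating steps +3, +5, +3, +5, …: 1, 4, 9, 12, 17 → 20.
Putting it together: L.49.20.

L.49.20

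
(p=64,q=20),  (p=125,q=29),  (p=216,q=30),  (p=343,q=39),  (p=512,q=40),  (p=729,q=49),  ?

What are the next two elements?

P: perfect cubes: 4³, 5³, 6³, …; 64, 125, 216, 343, 512, 729 → 1000 → 1331.
For the q, alternating steps +9, +1, +9, +1, …: 20, 29, 30, 39, 40, 49 → 50 → 59.
Putting the parts together: (p=1000,q=50) and then (p=1331,q=59).

(p=1000,q=50), (p=1331,q=59)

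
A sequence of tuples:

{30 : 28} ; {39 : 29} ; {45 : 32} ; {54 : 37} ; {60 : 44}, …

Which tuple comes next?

{69 : 53}

For the first part, alternating steps +9, +6, +9, +6, …: 30, 39, 45, 54, 60 → 69.
For the second part, differences are 1, 3, 5, … (increasing by 2 each time): 28, 29, 32, 37, 44 → 53.
Putting it together: {69 : 53}.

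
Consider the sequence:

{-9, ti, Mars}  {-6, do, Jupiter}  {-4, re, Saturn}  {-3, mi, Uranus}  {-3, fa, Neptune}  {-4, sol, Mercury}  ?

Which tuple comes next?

{-6, la, Venus}

First entry: differences are 3, 2, 1, … (decreasing by 1 each time); -9, -6, -4, -3, -3, -4 → -6.
Note goes ti, do, re, mi, fa, sol → la (runs through the solfège scale do→ti).
For the planet, runs through the planets Mercury→Neptune: Mars, Jupiter, Saturn, Uranus, Neptune, Mercury → Venus.
So the next tuple is {-6, la, Venus}.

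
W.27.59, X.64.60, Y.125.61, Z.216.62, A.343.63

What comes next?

B.512.64

For the letter, letters move forward 1 place in the alphabet, wrapping Z→A: W, X, Y, Z, A → B.
For the second component, perfect cubes: 3³, 4³, 5³, …: 27, 64, 125, 216, 343 → 512.
For the third component, +1 each step: 59, 60, 61, 62, 63 → 64.
So the next label is B.512.64.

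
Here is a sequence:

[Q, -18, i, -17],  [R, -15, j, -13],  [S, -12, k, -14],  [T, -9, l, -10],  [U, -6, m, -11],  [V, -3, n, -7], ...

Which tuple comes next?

First letter — letters move forward 1 place in the alphabet: Q, R, S, T, U, V → W.
Second value goes -18, -15, -12, -9, -6, -3 → 0 (+3 each step).
Second letter goes i, j, k, l, m, n → o (letters move forward 1 place in the alphabet).
Fourth value: alternating steps +4, −1, +4, −1, …; -17, -13, -14, -10, -11, -7 → -8.
Putting it together: [W, 0, o, -8].

[W, 0, o, -8]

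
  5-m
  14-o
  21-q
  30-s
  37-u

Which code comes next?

46-w

First component — alternating steps +9, +7, +9, +7, …: 5, 14, 21, 30, 37 → 46.
Letter: m, o, q, s, u → w (letters move forward 2 places in the alphabet).
So the next code is 46-w.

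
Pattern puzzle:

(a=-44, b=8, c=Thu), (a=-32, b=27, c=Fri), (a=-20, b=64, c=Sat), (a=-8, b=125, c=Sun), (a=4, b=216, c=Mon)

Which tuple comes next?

A: +12 each step; -44, -32, -20, -8, 4 → 16.
B: perfect cubes: 2³, 3³, 4³, …, so 8, 27, 64, 125, 216 → 343.
C: Thu, Fri, Sat, Sun, Mon → Tue (runs through the weekdays Mon→Sun).
Combining the parts gives (a=16, b=343, c=Tue).

(a=16, b=343, c=Tue)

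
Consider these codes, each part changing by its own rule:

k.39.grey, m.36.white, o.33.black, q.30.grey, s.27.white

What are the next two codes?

For the letter, letters move forward 2 places in the alphabet: k, m, o, q, s → u → w.
Second component: 39, 36, 33, 30, 27 → 24 → 21 (−3 each step).
Shade: repeats grey → white → black; grey, white, black, grey, white → black → grey.
Putting the parts together: u.24.black and then w.21.grey.

u.24.black then w.21.grey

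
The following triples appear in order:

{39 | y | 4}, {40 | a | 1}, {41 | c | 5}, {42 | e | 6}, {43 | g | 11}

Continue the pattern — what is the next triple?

First entry: +1 each step, so 39, 40, 41, 42, 43 → 44.
Letter: letters move forward 2 places in the alphabet, wrapping Z→A, so y, a, c, e, g → i.
Third entry — each term is the sum of the two before it: 4, 1, 5, 6, 11 → 17.
Putting it together: {44 | i | 17}.

{44 | i | 17}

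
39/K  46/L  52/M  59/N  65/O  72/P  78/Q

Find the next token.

85/R

First component: alternating steps +7, +6, +7, +6, …, so 39, 46, 52, 59, 65, 72, 78 → 85.
Letter: K, L, M, N, O, P, Q → R (letters move forward 1 place in the alphabet).
Combining the parts gives 85/R.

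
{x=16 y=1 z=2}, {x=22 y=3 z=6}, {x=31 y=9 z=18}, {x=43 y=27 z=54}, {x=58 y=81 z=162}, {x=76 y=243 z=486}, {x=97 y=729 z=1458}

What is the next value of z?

4374

Z: 2, 6, 18, 54, 162, 486, 1458 → 4374 (×3 each step).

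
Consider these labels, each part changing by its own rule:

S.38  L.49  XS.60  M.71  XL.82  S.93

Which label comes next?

L.104

Size: repeats S → L → XS → M → XL; S, L, XS, M, XL, S → L.
Second component: +11 each step, so 38, 49, 60, 71, 82, 93 → 104.
So the next label is L.104.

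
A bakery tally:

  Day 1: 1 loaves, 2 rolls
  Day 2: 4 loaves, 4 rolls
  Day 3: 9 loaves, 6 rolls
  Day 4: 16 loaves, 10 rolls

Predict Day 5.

25 loaves, 16 rolls

Loaves — perfect squares: 1², 2², 3², …: 1, 4, 9, 16 → 25.
Rolls: each term is the sum of the two before it, so 2, 4, 6, 10 → 16.
Putting it together: 25 loaves, 16 rolls.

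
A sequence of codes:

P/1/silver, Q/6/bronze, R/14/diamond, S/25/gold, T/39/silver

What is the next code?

U/56/bronze

Letter goes P, Q, R, S, T → U (letters move forward 1 place in the alphabet).
Second component goes 1, 6, 14, 25, 39 → 56 (differences are 5, 8, 11, … (increasing by 3 each time)).
Rank: repeats silver → bronze → diamond → gold; silver, bronze, diamond, gold, silver → bronze.
So the next code is U/56/bronze.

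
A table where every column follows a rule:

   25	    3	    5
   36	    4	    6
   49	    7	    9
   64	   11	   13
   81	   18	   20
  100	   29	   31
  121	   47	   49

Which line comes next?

First component: perfect squares: 5², 6², 7², …; 25, 36, 49, 64, 81, 100, 121 → 144.
For the second component, each term is the sum of the two before it: 3, 4, 7, 11, 18, 29, 47 → 76.
For the third component, always 2 more than the second component: 5, 6, 9, 13, 20, 31, 49 → 78.
Putting it together: 144  76  78.

144  76  78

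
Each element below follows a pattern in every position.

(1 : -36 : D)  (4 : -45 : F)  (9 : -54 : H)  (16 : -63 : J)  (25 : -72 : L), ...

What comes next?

First component — perfect squares: 1², 2², 3², …: 1, 4, 9, 16, 25 → 36.
Second component: −9 each step; -36, -45, -54, -63, -72 → -81.
Letter: letters move forward 2 places in the alphabet, so D, F, H, J, L → N.
Combining the parts gives (36 : -81 : N).

(36 : -81 : N)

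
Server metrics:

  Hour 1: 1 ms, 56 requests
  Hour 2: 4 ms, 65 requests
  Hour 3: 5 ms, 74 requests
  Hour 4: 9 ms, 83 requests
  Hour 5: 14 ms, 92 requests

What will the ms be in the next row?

Ms — each term is the sum of the two before it: 1, 4, 5, 9, 14 → 23.

23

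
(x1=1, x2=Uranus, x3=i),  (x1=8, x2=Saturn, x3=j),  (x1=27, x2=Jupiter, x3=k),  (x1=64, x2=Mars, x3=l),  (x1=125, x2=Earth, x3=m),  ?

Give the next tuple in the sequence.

(x1=216, x2=Venus, x3=n)

X1: 1, 8, 27, 64, 125 → 216 (perfect cubes: 1³, 2³, 3³, …).
X2: runs backward through the planets Mercury→Neptune; Uranus, Saturn, Jupiter, Mars, Earth → Venus.
X3 — letters move forward 1 place in the alphabet: i, j, k, l, m → n.
Combining the parts gives (x1=216, x2=Venus, x3=n).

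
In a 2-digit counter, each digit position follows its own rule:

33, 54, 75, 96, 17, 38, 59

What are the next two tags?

70 then 91

First digit goes 3, 5, 7, 9, 1, 3, 5 → 7 → 9 (+2 each step, mod 10).
For the second digit, +1 each step, mod 10: 3, 4, 5, 6, 7, 8, 9 → 0 → 1.
So the next two tags are 70 and 91.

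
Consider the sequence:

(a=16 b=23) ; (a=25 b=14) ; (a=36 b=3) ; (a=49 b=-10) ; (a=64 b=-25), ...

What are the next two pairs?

A — perfect squares: 4², 5², 6², …: 16, 25, 36, 49, 64 → 81 → 100.
B goes 23, 14, 3, -10, -25 → -42 → -61 (together with the a always sums to 39).
So the next two pairs are (a=81 b=-42) and (a=100 b=-61).

(a=81 b=-42), (a=100 b=-61)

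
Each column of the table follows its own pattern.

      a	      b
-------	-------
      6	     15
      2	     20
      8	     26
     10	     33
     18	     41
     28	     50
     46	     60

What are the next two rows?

74  71; 120  83

Column a goes 6, 2, 8, 10, 18, 28, 46 → 74 → 120 (each term is the sum of the two before it).
For the column b, differences are 5, 6, 7, … (increasing by 1 each time): 15, 20, 26, 33, 41, 50, 60 → 71 → 83.
So the next two rows are 74  71 and 120  83.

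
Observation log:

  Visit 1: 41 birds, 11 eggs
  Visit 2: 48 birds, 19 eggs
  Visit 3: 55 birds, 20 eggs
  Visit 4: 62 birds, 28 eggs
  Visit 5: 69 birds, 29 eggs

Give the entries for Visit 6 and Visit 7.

76 birds, 37 eggs; 83 birds, 38 eggs

For the birds, +7 each step: 41, 48, 55, 62, 69 → 76 → 83.
Eggs: alternating steps +8, +1, +8, +1, …; 11, 19, 20, 28, 29 → 37 → 38.
Putting the parts together: 76 birds, 37 eggs and then 83 birds, 38 eggs.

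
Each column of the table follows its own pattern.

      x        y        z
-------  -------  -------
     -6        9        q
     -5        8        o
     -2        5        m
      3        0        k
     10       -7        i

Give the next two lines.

19  -16  g; 30  -27  e

Column x — differences are 1, 3, 5, … (increasing by 2 each time): -6, -5, -2, 3, 10 → 19 → 30.
Column y — together with the column x always sums to 3: 9, 8, 5, 0, -7 → -16 → -27.
Column z goes q, o, m, k, i → g → e (letters move back 2 places in the alphabet).
Putting the parts together: 19  -16  g and then 30  -27  e.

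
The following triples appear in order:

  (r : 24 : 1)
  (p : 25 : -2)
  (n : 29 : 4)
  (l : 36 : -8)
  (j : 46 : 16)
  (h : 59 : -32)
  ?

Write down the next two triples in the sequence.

Letter: letters move back 2 places in the alphabet; r, p, n, l, j, h → f → d.
Second part: differences are 1, 4, 7, … (increasing by 3 each time); 24, 25, 29, 36, 46, 59 → 75 → 94.
Third part: ×(-2) each step; 1, -2, 4, -8, 16, -32 → 64 → -128.
So the next two triples are (f : 75 : 64) and (d : 94 : -128).

(f : 75 : 64), (d : 94 : -128)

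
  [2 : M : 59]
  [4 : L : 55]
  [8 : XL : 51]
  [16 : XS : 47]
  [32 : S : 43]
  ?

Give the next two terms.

[64 : M : 39], [128 : L : 35]

First part: ×2 each step; 2, 4, 8, 16, 32 → 64 → 128.
Size: M, L, XL, XS, S → M → L (runs through clothing sizes XS→XL).
Third part: −4 each step, so 59, 55, 51, 47, 43 → 39 → 35.
So the next two terms are [64 : M : 39] and [128 : L : 35].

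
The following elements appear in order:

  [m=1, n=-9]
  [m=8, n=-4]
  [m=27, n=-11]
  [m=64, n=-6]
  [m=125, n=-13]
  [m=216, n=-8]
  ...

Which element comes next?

M: perfect cubes: 1³, 2³, 3³, …; 1, 8, 27, 64, 125, 216 → 343.
For the n, alternating steps +5, −7, +5, −7, …: -9, -4, -11, -6, -13, -8 → -15.
So the next element is [m=343, n=-15].

[m=343, n=-15]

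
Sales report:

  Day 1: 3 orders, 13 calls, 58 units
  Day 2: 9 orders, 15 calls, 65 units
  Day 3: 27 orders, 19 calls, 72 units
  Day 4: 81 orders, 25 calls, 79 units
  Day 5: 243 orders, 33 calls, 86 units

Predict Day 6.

729 orders, 43 calls, 93 units

Orders — ×3 each step: 3, 9, 27, 81, 243 → 729.
Calls: differences are 2, 4, 6, … (increasing by 2 each time), so 13, 15, 19, 25, 33 → 43.
Units: 58, 65, 72, 79, 86 → 93 (+7 each step).
Combining the parts gives 729 orders, 43 calls, 93 units.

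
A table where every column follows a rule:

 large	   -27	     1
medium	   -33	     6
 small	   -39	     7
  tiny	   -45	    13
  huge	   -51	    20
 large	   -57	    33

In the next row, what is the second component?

-63

Second component goes -27, -33, -39, -45, -51, -57 → -63 (−6 each step).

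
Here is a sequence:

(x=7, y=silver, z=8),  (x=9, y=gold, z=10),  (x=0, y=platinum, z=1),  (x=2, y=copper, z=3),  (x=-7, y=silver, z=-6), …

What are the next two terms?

(x=-5, y=gold, z=-4), (x=-14, y=platinum, z=-13)

X: alternating steps +2, −9, +2, −9, …; 7, 9, 0, 2, -7 → -5 → -14.
Y: silver, gold, platinum, copper, silver → gold → platinum (repeats silver → gold → platinum → copper).
Z: always 1 more than the x; 8, 10, 1, 3, -6 → -4 → -13.
So the next two terms are (x=-5, y=gold, z=-4) and (x=-14, y=platinum, z=-13).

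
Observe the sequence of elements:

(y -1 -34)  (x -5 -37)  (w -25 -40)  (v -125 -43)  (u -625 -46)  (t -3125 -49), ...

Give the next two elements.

For the letter, letters move back 1 place in the alphabet: y, x, w, v, u, t → s → r.
Second value — ×5 each step: -1, -5, -25, -125, -625, -3125 → -15625 → -78125.
Third value — −3 each step: -34, -37, -40, -43, -46, -49 → -52 → -55.
Putting the parts together: (s -15625 -52) and then (r -78125 -55).

(s -15625 -52), (r -78125 -55)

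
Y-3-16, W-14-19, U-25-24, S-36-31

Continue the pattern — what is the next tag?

Letter goes Y, W, U, S → Q (letters move back 2 places in the alphabet).
Second component: +11 each step; 3, 14, 25, 36 → 47.
Third component: 16, 19, 24, 31 → 40 (differences are 3, 5, 7, … (increasing by 2 each time)).
So the next tag is Q-47-40.

Q-47-40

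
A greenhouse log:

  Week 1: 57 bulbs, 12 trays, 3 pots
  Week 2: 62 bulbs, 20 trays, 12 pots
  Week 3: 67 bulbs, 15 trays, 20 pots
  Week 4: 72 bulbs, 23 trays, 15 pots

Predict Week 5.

77 bulbs, 18 trays, 23 pots

Bulbs: 57, 62, 67, 72 → 77 (+5 each step).
For the trays, alternating steps +8, −5, +8, −5, …: 12, 20, 15, 23 → 18.
Pots: always the previous value of the trays; 3, 12, 20, 15 → 23.
So the next row is 77 bulbs, 18 trays, 23 pots.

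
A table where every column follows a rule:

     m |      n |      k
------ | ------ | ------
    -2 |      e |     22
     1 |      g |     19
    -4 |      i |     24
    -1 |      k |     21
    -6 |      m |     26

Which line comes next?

-3  o  23

Column m — alternating steps +3, −5, +3, −5, …: -2, 1, -4, -1, -6 → -3.
Column n — letters move forward 2 places in the alphabet: e, g, i, k, m → o.
Column k: 22, 19, 24, 21, 26 → 23 (together with the column m always sums to 20).
So the next line is -3  o  23.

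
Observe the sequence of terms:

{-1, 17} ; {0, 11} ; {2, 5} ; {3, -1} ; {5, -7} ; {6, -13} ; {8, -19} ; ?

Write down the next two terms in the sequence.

{9, -25}, {11, -31}

First part: alternating steps +1, +2, +1, +2, …, so -1, 0, 2, 3, 5, 6, 8 → 9 → 11.
Second part: −6 each step, so 17, 11, 5, -1, -7, -13, -19 → -25 → -31.
Putting the parts together: {9, -25} and then {11, -31}.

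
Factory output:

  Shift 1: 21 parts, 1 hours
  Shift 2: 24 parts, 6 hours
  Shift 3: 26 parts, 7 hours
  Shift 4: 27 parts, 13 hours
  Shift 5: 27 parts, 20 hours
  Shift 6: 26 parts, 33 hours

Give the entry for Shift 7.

24 parts, 53 hours

For the parts, differences are 3, 2, 1, … (decreasing by 1 each time): 21, 24, 26, 27, 27, 26 → 24.
Hours — each term is the sum of the two before it: 1, 6, 7, 13, 20, 33 → 53.
Combining the parts gives 24 parts, 53 hours.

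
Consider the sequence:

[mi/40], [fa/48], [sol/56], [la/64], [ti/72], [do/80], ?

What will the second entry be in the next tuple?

88

Second entry: +8 each step, so 40, 48, 56, 64, 72, 80 → 88.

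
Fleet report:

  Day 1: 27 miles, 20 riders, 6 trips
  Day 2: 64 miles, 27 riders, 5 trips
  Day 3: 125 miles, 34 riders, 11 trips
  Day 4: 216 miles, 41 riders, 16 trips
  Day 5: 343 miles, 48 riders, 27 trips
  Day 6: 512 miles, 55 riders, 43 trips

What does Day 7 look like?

Miles: 27, 64, 125, 216, 343, 512 → 729 (perfect cubes: 3³, 4³, 5³, …).
Riders — +7 each step: 20, 27, 34, 41, 48, 55 → 62.
For the trips, each term is the sum of the two before it: 6, 5, 11, 16, 27, 43 → 70.
Putting it together: 729 miles, 62 riders, 70 trips.

729 miles, 62 riders, 70 trips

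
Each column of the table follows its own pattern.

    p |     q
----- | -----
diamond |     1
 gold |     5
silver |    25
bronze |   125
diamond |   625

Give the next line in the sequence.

gold  3125

Column p — repeats diamond → gold → silver → bronze: diamond, gold, silver, bronze, diamond → gold.
Column q — ×5 each step: 1, 5, 25, 125, 625 → 3125.
Putting it together: gold  3125.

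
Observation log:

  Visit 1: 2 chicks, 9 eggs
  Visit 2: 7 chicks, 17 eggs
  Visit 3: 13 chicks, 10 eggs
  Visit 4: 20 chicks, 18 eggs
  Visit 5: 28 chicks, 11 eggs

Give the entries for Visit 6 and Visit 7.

For the chicks, differences are 5, 6, 7, … (increasing by 1 each time): 2, 7, 13, 20, 28 → 37 → 47.
Eggs — alternating steps +8, −7, +8, −7, …: 9, 17, 10, 18, 11 → 19 → 12.
So the next two rows are 37 chicks, 19 eggs and 47 chicks, 12 eggs.

37 chicks, 19 eggs; 47 chicks, 12 eggs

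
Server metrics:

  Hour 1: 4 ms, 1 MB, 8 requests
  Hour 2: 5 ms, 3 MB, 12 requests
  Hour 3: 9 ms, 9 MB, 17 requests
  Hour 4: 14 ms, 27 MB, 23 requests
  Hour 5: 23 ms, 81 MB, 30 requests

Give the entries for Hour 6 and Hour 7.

37 ms, 243 MB, 38 requests; 60 ms, 729 MB, 47 requests

Ms: each term is the sum of the two before it, so 4, 5, 9, 14, 23 → 37 → 60.
MB — ×3 each step: 1, 3, 9, 27, 81 → 243 → 729.
Requests — differences are 4, 5, 6, … (increasing by 1 each time): 8, 12, 17, 23, 30 → 38 → 47.
So the next two records are 37 ms, 243 MB, 38 requests and 60 ms, 729 MB, 47 requests.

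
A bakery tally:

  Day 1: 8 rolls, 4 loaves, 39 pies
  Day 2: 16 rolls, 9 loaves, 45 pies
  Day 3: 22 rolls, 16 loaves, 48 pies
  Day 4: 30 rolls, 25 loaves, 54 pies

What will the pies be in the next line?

57

Pies: 39, 45, 48, 54 → 57 (alternating steps +6, +3, +6, +3, …).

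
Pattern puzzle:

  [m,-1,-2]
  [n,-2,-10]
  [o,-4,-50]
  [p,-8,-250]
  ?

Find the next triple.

[q,-16,-1250]

Letter: m, n, o, p → q (letters move forward 1 place in the alphabet).
Second component: ×2 each step, so -1, -2, -4, -8 → -16.
Third component: ×5 each step; -2, -10, -50, -250 → -1250.
So the next triple is [q,-16,-1250].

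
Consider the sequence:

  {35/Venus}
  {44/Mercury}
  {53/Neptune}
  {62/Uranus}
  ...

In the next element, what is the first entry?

First entry — +9 each step: 35, 44, 53, 62 → 71.

71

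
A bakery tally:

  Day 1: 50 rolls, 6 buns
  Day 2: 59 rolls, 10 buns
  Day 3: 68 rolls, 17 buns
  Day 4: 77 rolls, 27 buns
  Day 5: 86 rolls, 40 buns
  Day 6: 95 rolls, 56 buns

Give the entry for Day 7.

104 rolls, 75 buns

Rolls goes 50, 59, 68, 77, 86, 95 → 104 (+9 each step).
Buns goes 6, 10, 17, 27, 40, 56 → 75 (differences are 4, 7, 10, … (increasing by 3 each time)).
Combining the parts gives 104 rolls, 75 buns.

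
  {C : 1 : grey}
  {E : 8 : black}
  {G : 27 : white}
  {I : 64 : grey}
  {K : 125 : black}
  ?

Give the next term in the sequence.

Letter: letters move forward 2 places in the alphabet, so C, E, G, I, K → M.
Second entry: perfect cubes: 1³, 2³, 3³, …; 1, 8, 27, 64, 125 → 216.
Shade: repeats grey → black → white, so grey, black, white, grey, black → white.
Putting it together: {M : 216 : white}.

{M : 216 : white}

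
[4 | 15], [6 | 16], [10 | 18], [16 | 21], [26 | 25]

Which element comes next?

First component — each term is the sum of the two before it: 4, 6, 10, 16, 26 → 42.
Second component: differences are 1, 2, 3, … (increasing by 1 each time); 15, 16, 18, 21, 25 → 30.
Putting it together: [42 | 30].

[42 | 30]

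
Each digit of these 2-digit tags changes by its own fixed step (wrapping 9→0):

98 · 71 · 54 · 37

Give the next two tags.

10, 93

For the first digit, −2 each step, mod 10: 9, 7, 5, 3 → 1 → 9.
Second digit — +3 each step, mod 10: 8, 1, 4, 7 → 0 → 3.
Putting the parts together: 10 and then 93.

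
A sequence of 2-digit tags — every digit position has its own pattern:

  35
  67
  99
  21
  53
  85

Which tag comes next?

17

First digit — +3 each step, mod 10: 3, 6, 9, 2, 5, 8 → 1.
For the second digit, +2 each step, mod 10: 5, 7, 9, 1, 3, 5 → 7.
Putting it together: 17.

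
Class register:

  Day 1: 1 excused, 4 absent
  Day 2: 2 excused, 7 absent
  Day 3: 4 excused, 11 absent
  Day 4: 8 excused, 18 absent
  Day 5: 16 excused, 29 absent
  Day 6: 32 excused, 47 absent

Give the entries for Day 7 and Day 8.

Excused: ×2 each step, so 1, 2, 4, 8, 16, 32 → 64 → 128.
Absent: each term is the sum of the two before it; 4, 7, 11, 18, 29, 47 → 76 → 123.
Putting the parts together: 64 excused, 76 absent and then 128 excused, 123 absent.

64 excused, 76 absent; 128 excused, 123 absent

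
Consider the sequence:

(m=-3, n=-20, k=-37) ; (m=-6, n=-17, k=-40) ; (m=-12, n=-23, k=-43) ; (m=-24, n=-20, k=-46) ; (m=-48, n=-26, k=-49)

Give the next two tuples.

M: -3, -6, -12, -24, -48 → -96 → -192 (×2 each step).
N goes -20, -17, -23, -20, -26 → -23 → -29 (alternating steps +3, −6, +3, −6, …).
K: -37, -40, -43, -46, -49 → -52 → -55 (−3 each step).
Putting the parts together: (m=-96, n=-23, k=-52) and then (m=-192, n=-29, k=-55).

(m=-96, n=-23, k=-52), (m=-192, n=-29, k=-55)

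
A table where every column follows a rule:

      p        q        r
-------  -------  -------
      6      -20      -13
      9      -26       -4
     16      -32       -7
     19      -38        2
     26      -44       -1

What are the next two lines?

29  -50  8; 36  -56  5

Column p: alternating steps +3, +7, +3, +7, …; 6, 9, 16, 19, 26 → 29 → 36.
Column q — −6 each step: -20, -26, -32, -38, -44 → -50 → -56.
Column r: alternating steps +9, −3, +9, −3, …, so -13, -4, -7, 2, -1 → 8 → 5.
Putting the parts together: 29  -50  8 and then 36  -56  5.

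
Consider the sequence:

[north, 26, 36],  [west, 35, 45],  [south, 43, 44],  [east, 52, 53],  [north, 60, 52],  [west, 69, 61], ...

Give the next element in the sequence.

Direction: north, west, south, east, north, west → south (repeats north → west → south → east).
Second coordinate goes 26, 35, 43, 52, 60, 69 → 77 (alternating steps +9, +8, +9, +8, …).
Third coordinate — alternating steps +9, −1, +9, −1, …: 36, 45, 44, 53, 52, 61 → 60.
So the next element is [south, 77, 60].

[south, 77, 60]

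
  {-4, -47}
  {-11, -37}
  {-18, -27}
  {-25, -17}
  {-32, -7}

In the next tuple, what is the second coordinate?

Second coordinate: +10 each step; -47, -37, -27, -17, -7 → 3.

3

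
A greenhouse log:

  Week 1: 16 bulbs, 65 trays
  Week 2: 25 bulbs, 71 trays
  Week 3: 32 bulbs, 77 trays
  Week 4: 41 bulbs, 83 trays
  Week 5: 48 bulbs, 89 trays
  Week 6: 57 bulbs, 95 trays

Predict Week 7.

Bulbs: alternating steps +9, +7, +9, +7, …; 16, 25, 32, 41, 48, 57 → 64.
Trays: 65, 71, 77, 83, 89, 95 → 101 (+6 each step).
Putting it together: 64 bulbs, 101 trays.

64 bulbs, 101 trays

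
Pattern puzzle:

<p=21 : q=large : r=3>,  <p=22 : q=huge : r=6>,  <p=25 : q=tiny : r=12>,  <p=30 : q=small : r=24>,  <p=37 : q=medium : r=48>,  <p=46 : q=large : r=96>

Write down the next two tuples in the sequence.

<p=57 : q=huge : r=192>, <p=70 : q=tiny : r=384>

P: 21, 22, 25, 30, 37, 46 → 57 → 70 (differences are 1, 3, 5, … (increasing by 2 each time)).
Q: repeats large → huge → tiny → small → medium; large, huge, tiny, small, medium, large → huge → tiny.
R: ×2 each step, so 3, 6, 12, 24, 48, 96 → 192 → 384.
Putting the parts together: <p=57 : q=huge : r=192> and then <p=70 : q=tiny : r=384>.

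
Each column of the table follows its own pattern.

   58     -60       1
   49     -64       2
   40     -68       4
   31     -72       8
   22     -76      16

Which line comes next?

First component — −9 each step: 58, 49, 40, 31, 22 → 13.
Second component: -60, -64, -68, -72, -76 → -80 (−4 each step).
Third component goes 1, 2, 4, 8, 16 → 32 (×2 each step).
Putting it together: 13  -80  32.

13  -80  32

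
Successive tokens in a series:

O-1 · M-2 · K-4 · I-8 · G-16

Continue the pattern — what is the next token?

E-32

Letter: letters move back 2 places in the alphabet, so O, M, K, I, G → E.
Second component: 1, 2, 4, 8, 16 → 32 (×2 each step).
Putting it together: E-32.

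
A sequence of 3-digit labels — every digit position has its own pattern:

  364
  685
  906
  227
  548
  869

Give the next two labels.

180 then 401

First digit goes 3, 6, 9, 2, 5, 8 → 1 → 4 (+3 each step, mod 10).
Second digit: +2 each step, mod 10; 6, 8, 0, 2, 4, 6 → 8 → 0.
For the third digit, +1 each step, mod 10: 4, 5, 6, 7, 8, 9 → 0 → 1.
Putting the parts together: 180 and then 401.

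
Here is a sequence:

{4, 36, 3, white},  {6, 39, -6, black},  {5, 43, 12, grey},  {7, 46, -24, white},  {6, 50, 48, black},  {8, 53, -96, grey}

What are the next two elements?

{7, 57, 192, white}, {9, 60, -384, black}

First component: alternating steps +2, −1, +2, −1, …, so 4, 6, 5, 7, 6, 8 → 7 → 9.
Second component: alternating steps +3, +4, +3, +4, …; 36, 39, 43, 46, 50, 53 → 57 → 60.
Third component: ×(-2) each step; 3, -6, 12, -24, 48, -96 → 192 → -384.
Shade goes white, black, grey, white, black, grey → white → black (repeats white → black → grey).
So the next two elements are {7, 57, 192, white} and {9, 60, -384, black}.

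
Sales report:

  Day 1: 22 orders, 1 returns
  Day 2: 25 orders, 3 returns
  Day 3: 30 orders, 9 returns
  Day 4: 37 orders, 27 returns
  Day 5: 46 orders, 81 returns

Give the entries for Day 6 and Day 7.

57 orders, 243 returns; 70 orders, 729 returns

Orders: differences are 3, 5, 7, … (increasing by 2 each time), so 22, 25, 30, 37, 46 → 57 → 70.
Returns goes 1, 3, 9, 27, 81 → 243 → 729 (×3 each step).
Putting the parts together: 57 orders, 243 returns and then 70 orders, 729 returns.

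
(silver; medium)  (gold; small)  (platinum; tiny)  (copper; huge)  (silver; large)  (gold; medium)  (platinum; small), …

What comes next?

Metal: repeats silver → gold → platinum → copper, so silver, gold, platinum, copper, silver, gold, platinum → copper.
Size goes medium, small, tiny, huge, large, medium, small → tiny (repeats medium → small → tiny → huge → large).
Combining the parts gives (copper; tiny).

(copper; tiny)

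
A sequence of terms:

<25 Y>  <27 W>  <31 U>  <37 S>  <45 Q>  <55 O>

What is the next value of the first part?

67

For the first part, differences are 2, 4, 6, … (increasing by 2 each time): 25, 27, 31, 37, 45, 55 → 67.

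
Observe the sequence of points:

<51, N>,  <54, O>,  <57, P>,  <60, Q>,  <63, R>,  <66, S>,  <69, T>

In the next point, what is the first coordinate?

72

First coordinate: +3 each step; 51, 54, 57, 60, 63, 66, 69 → 72.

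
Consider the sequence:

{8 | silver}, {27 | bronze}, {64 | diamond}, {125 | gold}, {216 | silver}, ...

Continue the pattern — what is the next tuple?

{343 | bronze}

First coordinate: 8, 27, 64, 125, 216 → 343 (perfect cubes: 2³, 3³, 4³, …).
Rank: silver, bronze, diamond, gold, silver → bronze (repeats silver → bronze → diamond → gold).
So the next tuple is {343 | bronze}.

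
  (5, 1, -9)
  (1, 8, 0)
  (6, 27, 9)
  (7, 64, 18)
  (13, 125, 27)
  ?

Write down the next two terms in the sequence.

(20, 216, 36), (33, 343, 45)

First part — each term is the sum of the two before it: 5, 1, 6, 7, 13 → 20 → 33.
Second part: perfect cubes: 1³, 2³, 3³, …, so 1, 8, 27, 64, 125 → 216 → 343.
Third part goes -9, 0, 9, 18, 27 → 36 → 45 (+9 each step).
So the next two terms are (20, 216, 36) and (33, 343, 45).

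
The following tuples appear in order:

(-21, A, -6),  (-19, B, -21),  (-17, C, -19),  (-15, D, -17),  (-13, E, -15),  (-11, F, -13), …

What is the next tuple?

First coordinate goes -21, -19, -17, -15, -13, -11 → -9 (+2 each step).
Letter goes A, B, C, D, E, F → G (letters move forward 1 place in the alphabet).
Third coordinate: always the previous value of the first coordinate, so -6, -21, -19, -17, -15, -13 → -11.
Combining the parts gives (-9, G, -11).

(-9, G, -11)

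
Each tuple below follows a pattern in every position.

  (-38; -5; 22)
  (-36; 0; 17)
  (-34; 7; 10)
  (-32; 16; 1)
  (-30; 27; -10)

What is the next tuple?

First part — +2 each step: -38, -36, -34, -32, -30 → -28.
Second part: differences are 5, 7, 9, … (increasing by 2 each time), so -5, 0, 7, 16, 27 → 40.
Third part goes 22, 17, 10, 1, -10 → -23 (together with the second part always sums to 17).
Putting it together: (-28; 40; -23).

(-28; 40; -23)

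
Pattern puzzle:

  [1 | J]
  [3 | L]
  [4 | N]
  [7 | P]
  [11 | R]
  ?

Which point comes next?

First part goes 1, 3, 4, 7, 11 → 18 (each term is the sum of the two before it).
Letter: J, L, N, P, R → T (letters move forward 2 places in the alphabet).
Putting it together: [18 | T].

[18 | T]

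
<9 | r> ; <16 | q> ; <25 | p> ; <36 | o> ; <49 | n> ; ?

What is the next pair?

For the first coordinate, perfect squares: 3², 4², 5², …: 9, 16, 25, 36, 49 → 64.
Letter: r, q, p, o, n → m (letters move back 1 place in the alphabet).
Combining the parts gives <64 | m>.

<64 | m>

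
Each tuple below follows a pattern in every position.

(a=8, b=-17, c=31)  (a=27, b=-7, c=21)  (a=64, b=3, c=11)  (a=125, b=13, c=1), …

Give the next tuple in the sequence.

For the a, perfect cubes: 2³, 3³, 4³, …: 8, 27, 64, 125 → 216.
B: +10 each step; -17, -7, 3, 13 → 23.
C — together with the b always sums to 14: 31, 21, 11, 1 → -9.
Combining the parts gives (a=216, b=23, c=-9).

(a=216, b=23, c=-9)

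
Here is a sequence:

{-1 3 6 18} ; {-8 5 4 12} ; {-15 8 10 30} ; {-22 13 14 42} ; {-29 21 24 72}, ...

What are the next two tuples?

First slot goes -1, -8, -15, -22, -29 → -36 → -43 (−7 each step).
Second slot: each term is the sum of the two before it, so 3, 5, 8, 13, 21 → 34 → 55.
Third slot — each term is the sum of the two before it: 6, 4, 10, 14, 24 → 38 → 62.
Fourth slot: 18, 12, 30, 42, 72 → 114 → 186 (always 3 × the third slot).
Putting the parts together: {-36 34 38 114} and then {-43 55 62 186}.

{-36 34 38 114}, {-43 55 62 186}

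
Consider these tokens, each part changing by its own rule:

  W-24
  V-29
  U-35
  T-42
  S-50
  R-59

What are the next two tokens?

Q-69 then P-80

For the letter, letters move back 1 place in the alphabet: W, V, U, T, S, R → Q → P.
Second component: differences are 5, 6, 7, … (increasing by 1 each time); 24, 29, 35, 42, 50, 59 → 69 → 80.
Putting the parts together: Q-69 and then P-80.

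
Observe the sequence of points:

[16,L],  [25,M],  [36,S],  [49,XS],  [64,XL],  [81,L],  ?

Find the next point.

[100,M]

First component: 16, 25, 36, 49, 64, 81 → 100 (perfect squares: 4², 5², 6², …).
Size: repeats L → M → S → XS → XL; L, M, S, XS, XL, L → M.
Putting it together: [100,M].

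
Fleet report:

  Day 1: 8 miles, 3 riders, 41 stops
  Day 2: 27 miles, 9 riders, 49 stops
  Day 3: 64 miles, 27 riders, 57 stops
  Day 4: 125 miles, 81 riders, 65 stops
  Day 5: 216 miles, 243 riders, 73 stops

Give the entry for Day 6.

Miles: perfect cubes: 2³, 3³, 4³, …; 8, 27, 64, 125, 216 → 343.
For the riders, ×3 each step: 3, 9, 27, 81, 243 → 729.
Stops — +8 each step: 41, 49, 57, 65, 73 → 81.
Putting it together: 343 miles, 729 riders, 81 stops.

343 miles, 729 riders, 81 stops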